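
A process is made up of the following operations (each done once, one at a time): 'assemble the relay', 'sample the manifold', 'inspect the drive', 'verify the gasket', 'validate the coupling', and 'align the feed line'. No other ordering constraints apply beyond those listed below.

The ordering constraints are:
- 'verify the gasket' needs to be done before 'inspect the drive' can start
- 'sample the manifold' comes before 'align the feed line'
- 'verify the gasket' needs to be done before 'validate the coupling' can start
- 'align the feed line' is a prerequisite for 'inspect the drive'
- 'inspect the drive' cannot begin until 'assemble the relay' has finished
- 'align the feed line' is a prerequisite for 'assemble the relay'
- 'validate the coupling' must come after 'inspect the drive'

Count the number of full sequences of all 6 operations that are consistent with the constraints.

2 operations have no prerequisites ('sample the manifold', 'verify the gasket'), so any of them could come first.
Counting all ways to extend the partial order to a total order gives 4.

4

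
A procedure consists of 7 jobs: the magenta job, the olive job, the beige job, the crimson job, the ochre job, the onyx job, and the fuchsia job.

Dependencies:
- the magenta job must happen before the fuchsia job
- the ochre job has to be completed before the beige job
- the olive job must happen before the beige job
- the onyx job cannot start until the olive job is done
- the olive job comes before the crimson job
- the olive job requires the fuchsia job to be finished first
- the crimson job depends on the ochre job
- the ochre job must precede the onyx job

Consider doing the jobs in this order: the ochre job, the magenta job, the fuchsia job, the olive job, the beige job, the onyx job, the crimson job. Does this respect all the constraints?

Yes

Every stated constraint is respected: the ochre job sits at position 1, ahead of the crimson job at position 7, and each of the other listed pairs likewise has the predecessor earlier in the sequence.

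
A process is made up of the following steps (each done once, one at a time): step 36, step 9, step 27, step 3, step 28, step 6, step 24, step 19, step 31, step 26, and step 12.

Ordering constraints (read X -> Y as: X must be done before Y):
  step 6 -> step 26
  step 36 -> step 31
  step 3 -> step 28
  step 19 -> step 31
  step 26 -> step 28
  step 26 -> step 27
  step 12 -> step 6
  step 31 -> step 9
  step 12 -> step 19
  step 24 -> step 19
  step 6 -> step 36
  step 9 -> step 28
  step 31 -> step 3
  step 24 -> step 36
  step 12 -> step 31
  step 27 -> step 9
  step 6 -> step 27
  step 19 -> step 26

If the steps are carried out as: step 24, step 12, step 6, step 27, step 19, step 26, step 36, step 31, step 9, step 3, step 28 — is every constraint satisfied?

No

In the proposed order, step 27 appears before step 26.
That contradicts the constraint that step 26 must precede step 27.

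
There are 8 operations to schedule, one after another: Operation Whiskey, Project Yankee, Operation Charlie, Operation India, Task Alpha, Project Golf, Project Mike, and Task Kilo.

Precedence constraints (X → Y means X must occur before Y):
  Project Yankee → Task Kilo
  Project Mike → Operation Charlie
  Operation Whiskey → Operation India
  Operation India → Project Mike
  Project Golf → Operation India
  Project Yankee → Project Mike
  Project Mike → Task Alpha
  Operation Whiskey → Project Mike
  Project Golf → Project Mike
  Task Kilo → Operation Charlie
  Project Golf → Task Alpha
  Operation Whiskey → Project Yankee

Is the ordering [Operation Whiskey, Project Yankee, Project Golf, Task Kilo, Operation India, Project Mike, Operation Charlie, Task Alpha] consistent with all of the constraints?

Yes

Going through the constraints one by one, each required predecessor appears earlier in the sequence than its dependent — e.g. Operation Whiskey (position 1) is before Project Mike (position 6), as required.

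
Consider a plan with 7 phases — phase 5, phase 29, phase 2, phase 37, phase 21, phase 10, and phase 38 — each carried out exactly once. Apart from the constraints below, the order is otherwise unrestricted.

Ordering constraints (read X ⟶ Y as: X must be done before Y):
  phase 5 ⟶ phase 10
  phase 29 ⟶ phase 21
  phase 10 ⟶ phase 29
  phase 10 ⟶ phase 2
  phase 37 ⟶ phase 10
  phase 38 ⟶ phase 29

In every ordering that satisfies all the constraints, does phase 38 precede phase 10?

No

No chain of constraints connects phase 38 to phase 10 in either direction.
A valid ordering placing phase 10 before phase 38 exists, so the answer is no.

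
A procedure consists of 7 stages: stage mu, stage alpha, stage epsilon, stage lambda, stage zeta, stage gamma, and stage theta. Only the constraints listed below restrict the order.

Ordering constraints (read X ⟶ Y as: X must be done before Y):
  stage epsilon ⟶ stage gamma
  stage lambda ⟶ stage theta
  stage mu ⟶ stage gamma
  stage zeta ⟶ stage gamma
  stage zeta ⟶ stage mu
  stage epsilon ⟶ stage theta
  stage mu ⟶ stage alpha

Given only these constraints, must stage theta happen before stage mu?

No

No chain of constraints connects stage theta to stage mu in either direction.
So stage theta can come before stage mu or after — it is not forced.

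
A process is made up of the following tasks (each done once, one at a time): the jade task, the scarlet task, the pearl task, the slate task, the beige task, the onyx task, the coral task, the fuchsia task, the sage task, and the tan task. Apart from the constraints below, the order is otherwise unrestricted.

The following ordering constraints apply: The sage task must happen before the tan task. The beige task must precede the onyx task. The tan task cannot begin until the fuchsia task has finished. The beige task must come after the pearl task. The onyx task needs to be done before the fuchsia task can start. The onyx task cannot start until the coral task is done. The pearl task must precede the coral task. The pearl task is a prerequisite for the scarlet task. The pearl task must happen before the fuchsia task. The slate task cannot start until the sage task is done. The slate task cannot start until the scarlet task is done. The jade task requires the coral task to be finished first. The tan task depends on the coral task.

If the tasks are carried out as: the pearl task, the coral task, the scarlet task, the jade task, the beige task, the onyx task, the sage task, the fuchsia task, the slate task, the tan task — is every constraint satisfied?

Every stated constraint is respected: the coral task sits at position 2, ahead of the tan task at position 10, and each of the other listed pairs likewise has the predecessor earlier in the sequence.

Yes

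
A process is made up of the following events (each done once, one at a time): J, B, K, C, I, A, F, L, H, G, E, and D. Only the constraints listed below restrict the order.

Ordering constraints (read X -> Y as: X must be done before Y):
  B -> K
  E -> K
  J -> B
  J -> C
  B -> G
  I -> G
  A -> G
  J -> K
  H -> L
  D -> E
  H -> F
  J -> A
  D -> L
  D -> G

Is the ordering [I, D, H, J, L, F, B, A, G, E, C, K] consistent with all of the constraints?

Yes

Every stated constraint is respected: I sits at position 1, ahead of G at position 9, and each of the other listed pairs likewise has the predecessor earlier in the sequence.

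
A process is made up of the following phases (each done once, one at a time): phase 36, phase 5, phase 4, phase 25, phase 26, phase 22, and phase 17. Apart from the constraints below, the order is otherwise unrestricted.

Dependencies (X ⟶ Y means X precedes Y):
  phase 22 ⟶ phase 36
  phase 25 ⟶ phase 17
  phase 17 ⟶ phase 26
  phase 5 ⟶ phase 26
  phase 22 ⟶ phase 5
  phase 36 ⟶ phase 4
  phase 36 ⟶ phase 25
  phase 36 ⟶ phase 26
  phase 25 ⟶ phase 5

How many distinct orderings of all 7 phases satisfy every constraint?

10

Phase 22 is the only phase with nothing required before it, so every ordering starts there.
Counting all ways to extend the partial order to a total order gives 10.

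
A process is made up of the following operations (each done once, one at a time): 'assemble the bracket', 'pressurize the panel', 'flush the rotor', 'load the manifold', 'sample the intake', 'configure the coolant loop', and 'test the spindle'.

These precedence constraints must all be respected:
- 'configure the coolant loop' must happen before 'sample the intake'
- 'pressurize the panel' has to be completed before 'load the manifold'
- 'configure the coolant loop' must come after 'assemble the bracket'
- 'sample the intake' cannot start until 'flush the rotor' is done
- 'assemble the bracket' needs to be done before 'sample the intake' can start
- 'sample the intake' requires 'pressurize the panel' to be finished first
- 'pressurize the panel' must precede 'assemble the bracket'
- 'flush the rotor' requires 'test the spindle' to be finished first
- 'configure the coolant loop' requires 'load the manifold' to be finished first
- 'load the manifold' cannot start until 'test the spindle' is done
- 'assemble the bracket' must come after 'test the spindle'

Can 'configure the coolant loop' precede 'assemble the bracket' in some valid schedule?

Following 'assemble the bracket' → 'configure the coolant loop', 'assemble the bracket' must precede 'configure the coolant loop' in every valid ordering.
Hence 'configure the coolant loop' can never be scheduled before 'assemble the bracket'.

No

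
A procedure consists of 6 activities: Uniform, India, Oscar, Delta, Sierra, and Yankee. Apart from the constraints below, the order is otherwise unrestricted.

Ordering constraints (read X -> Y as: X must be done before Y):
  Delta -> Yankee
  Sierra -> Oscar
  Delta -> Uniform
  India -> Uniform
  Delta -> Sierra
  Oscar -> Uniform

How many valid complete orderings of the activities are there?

19

2 activities have no prerequisites (India, Delta), so any of them could come first.
Systematically extending each partial ordering one activity at a time and counting, there are 19 complete orderings.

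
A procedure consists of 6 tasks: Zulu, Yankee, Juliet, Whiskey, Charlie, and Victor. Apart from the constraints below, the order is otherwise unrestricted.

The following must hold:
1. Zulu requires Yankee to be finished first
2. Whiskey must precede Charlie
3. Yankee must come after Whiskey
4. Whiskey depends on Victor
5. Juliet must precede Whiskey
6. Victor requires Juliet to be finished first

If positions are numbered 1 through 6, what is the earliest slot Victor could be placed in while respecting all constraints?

The only task forced before Victor (directly or transitively) is Juliet.
So at minimum 1 task comes before Victor, putting Victor no earlier than position 2. That position is achievable by scheduling exactly that predecessor first.

2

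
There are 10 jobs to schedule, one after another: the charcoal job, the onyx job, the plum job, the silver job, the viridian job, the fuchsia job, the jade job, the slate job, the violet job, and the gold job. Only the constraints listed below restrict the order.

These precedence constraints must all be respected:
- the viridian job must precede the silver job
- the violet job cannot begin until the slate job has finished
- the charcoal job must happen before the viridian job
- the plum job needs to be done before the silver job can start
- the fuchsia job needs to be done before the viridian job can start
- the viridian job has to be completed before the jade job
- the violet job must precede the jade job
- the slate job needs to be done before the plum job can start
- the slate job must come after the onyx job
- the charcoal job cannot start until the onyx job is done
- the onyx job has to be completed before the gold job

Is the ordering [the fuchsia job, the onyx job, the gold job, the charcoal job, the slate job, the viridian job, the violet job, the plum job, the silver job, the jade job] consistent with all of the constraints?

Yes

Checking each listed constraint against this order: for instance, the fuchsia job is in position 1 and the viridian job in position 6, so that constraint holds — and the remaining constraints check out the same way.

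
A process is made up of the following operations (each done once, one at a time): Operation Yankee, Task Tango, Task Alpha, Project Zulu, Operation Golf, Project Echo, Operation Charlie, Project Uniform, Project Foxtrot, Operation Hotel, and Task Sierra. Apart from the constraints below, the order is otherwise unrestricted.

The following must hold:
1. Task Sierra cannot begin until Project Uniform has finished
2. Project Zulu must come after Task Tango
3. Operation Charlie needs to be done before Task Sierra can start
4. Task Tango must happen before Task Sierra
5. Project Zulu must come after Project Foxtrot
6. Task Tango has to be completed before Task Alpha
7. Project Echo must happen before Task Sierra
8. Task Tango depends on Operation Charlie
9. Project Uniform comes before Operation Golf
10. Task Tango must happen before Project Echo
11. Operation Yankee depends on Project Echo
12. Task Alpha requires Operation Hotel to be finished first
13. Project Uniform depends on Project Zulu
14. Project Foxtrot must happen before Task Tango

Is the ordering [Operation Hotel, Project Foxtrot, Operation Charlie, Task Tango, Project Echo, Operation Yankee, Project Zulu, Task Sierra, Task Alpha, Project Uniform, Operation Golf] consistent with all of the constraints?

No

Here Project Uniform comes after Task Sierra.
But one of the constraints requires Project Uniform before Task Sierra, so this ordering violates it.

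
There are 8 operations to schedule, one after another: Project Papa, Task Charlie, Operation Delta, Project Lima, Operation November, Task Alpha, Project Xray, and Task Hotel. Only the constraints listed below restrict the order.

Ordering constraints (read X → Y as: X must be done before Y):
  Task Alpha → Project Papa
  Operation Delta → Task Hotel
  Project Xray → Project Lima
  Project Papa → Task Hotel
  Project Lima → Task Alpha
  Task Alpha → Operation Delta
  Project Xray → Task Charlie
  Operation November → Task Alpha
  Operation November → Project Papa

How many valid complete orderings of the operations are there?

40

2 operations have no prerequisites (Operation November, Project Xray), so any of them could come first.
Enumerating by repeatedly choosing an available operation (one whose prerequisites are all placed) gives 40 distinct complete orderings.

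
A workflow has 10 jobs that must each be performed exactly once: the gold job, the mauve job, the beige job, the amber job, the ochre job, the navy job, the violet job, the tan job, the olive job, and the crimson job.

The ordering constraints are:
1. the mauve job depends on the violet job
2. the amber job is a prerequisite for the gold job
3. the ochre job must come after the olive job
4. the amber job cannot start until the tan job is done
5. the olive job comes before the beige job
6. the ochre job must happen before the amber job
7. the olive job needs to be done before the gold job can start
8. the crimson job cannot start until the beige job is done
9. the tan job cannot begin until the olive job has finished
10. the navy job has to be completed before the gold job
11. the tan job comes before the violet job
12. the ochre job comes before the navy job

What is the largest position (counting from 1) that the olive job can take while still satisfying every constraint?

1

Every job that must follow the olive job has to come after it. Tracing all chains starting from the olive job, those jobs are: the gold job, the mauve job, the beige job, the amber job, the ochre job, the navy job, the violet job, the tan job, the crimson job — 9 in total.
So at least 9 jobs follow the olive job, putting the olive job no later than position 1. That position is achievable by scheduling everything else first.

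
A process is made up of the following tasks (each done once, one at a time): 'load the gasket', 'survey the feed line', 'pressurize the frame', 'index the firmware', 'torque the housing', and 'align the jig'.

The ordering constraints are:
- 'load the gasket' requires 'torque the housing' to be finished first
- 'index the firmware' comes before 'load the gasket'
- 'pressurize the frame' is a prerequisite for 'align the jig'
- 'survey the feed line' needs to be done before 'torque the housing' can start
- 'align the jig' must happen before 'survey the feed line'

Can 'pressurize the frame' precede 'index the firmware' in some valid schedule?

The constraints leave 'pressurize the frame' and 'index the firmware' unordered relative to each other; nothing requires 'index the firmware' earlier.
So a valid ordering placing 'pressurize the frame' earlier than 'index the firmware' exists.

Yes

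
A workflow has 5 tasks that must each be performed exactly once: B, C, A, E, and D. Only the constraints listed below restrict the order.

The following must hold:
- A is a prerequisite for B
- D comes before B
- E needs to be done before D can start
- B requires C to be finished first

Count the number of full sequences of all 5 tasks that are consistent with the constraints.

3 tasks have no prerequisites (C, A, E), so any of them could come first.
Counting all ways to extend the partial order to a total order gives 12.

12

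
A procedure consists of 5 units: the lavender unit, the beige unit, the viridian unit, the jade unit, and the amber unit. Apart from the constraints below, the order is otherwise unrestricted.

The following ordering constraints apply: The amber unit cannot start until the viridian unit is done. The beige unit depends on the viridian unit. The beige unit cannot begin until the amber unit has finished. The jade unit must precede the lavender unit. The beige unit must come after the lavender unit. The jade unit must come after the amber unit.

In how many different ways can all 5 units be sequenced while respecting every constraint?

The viridian unit is the only unit with nothing required before it, so every ordering starts there.
Every unit is then forced in turn, so only 1 complete ordering is consistent with the constraints.

1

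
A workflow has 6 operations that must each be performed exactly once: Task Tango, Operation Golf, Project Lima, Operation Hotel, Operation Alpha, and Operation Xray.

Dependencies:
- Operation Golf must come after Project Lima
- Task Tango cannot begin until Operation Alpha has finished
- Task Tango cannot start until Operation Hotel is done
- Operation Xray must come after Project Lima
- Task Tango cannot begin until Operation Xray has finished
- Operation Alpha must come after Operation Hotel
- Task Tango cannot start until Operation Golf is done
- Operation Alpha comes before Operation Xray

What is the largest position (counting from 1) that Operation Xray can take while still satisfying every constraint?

5

The only operation forced after Operation Xray (directly or by a chain) is Task Tango.
With 1 mandatory successor out of 6 operations total, the latest slot for Operation Xray is 6−1 = 5, and it's reachable by doing all non-successors before Operation Xray.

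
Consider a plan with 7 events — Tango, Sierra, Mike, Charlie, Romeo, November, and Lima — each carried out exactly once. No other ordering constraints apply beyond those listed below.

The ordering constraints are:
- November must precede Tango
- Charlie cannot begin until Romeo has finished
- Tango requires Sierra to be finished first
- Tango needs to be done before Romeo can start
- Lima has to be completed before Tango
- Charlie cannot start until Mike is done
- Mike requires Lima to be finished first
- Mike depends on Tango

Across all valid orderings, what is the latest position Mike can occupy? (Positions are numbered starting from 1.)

The only event forced after Mike (directly or by a chain) is Charlie.
With 1 mandatory successor out of 7 events total, the latest slot for Mike is 7−1 = 6, and it's reachable by doing all non-successors before Mike.

6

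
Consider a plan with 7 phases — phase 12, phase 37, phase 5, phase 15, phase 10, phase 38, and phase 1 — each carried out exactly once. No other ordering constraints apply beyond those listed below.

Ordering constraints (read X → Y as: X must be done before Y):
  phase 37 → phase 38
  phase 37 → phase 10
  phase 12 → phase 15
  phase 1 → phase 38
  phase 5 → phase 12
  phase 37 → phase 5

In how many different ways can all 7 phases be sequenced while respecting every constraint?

The phases with no prerequisites are phase 37, phase 1; any of them can be placed first.
Counting all ways to extend the partial order to a total order gives 80.

80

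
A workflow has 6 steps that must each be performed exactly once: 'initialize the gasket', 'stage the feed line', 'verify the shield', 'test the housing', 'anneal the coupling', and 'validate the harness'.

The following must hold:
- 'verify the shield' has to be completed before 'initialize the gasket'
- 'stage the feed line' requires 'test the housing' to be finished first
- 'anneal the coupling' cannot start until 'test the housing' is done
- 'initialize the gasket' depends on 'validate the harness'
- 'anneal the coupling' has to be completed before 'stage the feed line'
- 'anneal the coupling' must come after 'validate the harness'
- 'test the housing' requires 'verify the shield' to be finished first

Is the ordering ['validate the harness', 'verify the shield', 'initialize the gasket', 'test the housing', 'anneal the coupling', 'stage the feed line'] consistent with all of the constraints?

Every stated constraint is respected: 'validate the harness' sits at position 1, ahead of 'anneal the coupling' at position 5, and each of the other listed pairs likewise has the predecessor earlier in the sequence.

Yes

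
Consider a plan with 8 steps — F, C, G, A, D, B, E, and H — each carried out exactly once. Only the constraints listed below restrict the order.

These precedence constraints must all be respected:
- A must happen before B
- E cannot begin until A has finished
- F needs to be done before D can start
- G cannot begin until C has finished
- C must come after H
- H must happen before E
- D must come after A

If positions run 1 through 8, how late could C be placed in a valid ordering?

7

The only step forced after C (directly or by a chain) is G.
So at least 1 step follows C, putting C no later than position 7. That position is achievable by scheduling everything else first.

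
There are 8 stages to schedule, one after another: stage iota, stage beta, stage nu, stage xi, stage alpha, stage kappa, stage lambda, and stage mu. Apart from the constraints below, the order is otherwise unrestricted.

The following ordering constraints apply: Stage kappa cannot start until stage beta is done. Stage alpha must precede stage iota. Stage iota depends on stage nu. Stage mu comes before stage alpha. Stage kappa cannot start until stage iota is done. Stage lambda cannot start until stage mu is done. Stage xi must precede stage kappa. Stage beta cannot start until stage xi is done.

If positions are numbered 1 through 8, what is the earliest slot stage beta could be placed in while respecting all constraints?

The only stage forced before stage beta (directly or transitively) is stage xi.
With 1 mandatory predecessor, the earliest stage beta can sit is position 1+1 = 2, and placing just that one first achieves it.

2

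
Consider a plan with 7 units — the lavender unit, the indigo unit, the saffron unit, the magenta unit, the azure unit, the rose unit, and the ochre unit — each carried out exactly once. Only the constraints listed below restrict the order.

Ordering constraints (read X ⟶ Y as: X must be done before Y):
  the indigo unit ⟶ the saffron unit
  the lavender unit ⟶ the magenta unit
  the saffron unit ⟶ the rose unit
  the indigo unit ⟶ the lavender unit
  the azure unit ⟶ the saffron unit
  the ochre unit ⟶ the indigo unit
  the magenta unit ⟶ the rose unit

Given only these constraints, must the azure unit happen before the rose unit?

Tracing the constraints gives a chain: the azure unit → the saffron unit → the rose unit.
So the azure unit must precede the rose unit in any valid ordering.

Yes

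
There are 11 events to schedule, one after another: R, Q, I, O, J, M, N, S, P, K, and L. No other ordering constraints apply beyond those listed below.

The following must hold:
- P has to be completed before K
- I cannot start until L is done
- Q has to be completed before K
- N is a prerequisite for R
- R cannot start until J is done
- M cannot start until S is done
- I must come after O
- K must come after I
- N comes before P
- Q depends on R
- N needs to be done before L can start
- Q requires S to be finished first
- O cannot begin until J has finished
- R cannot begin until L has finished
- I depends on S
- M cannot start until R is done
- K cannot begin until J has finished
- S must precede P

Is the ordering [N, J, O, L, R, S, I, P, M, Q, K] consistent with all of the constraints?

Every stated constraint is respected: J sits at position 2, ahead of K at position 11, and each of the other listed pairs likewise has the predecessor earlier in the sequence.

Yes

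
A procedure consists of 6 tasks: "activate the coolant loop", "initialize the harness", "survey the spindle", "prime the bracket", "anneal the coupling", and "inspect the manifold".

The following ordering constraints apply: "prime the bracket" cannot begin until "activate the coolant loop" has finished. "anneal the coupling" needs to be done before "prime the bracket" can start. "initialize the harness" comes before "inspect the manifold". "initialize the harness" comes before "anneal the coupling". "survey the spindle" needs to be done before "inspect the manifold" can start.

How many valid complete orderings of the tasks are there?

40

3 tasks have no prerequisites ("activate the coolant loop", "initialize the harness", "survey the spindle"), so any of them could come first.
Counting all ways to extend the partial order to a total order gives 40.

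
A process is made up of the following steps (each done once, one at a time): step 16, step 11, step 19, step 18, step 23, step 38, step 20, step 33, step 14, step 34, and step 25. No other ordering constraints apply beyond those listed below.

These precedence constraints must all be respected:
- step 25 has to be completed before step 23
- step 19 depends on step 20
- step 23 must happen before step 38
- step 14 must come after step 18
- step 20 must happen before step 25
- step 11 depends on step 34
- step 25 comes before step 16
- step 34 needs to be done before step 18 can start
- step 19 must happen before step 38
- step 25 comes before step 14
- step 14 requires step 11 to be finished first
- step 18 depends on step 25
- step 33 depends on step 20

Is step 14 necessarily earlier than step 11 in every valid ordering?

No

There is a chain step 11 → step 14, which puts step 11 before step 14.
So step 14 never precedes step 11.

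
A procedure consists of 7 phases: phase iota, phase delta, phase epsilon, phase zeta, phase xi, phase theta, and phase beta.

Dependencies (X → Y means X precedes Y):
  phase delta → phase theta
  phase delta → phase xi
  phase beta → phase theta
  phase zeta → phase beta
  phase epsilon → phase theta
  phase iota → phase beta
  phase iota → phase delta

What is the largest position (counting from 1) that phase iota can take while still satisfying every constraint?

Following every chain forward from phase iota, the phases that must come later are phase delta, phase xi, phase theta, phase beta — 4 of them.
So at least 4 phases follow phase iota, putting phase iota no later than position 3. That position is achievable by scheduling everything else first.

3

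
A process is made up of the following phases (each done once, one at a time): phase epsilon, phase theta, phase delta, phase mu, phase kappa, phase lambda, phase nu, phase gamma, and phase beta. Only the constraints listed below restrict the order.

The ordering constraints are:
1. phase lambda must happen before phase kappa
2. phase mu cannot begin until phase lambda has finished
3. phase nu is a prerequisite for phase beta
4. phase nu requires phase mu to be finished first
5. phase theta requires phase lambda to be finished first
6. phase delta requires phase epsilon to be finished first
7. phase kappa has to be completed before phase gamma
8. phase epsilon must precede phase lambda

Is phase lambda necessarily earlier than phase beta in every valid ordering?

Following the dependencies: phase lambda → phase mu → phase nu → phase beta.
Hence phase lambda necessarily comes before phase beta.

Yes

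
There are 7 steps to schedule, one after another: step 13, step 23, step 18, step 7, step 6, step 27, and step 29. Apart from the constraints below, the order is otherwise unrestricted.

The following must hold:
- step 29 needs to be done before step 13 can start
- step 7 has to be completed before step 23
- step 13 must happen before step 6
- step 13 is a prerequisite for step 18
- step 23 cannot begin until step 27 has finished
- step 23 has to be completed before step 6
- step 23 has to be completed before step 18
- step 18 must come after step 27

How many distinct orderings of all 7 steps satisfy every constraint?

40

The steps with no prerequisites are step 7, step 27, step 29; any of them can be placed first.
Enumerating by repeatedly choosing an available step (one whose prerequisites are all placed) gives 40 distinct complete orderings.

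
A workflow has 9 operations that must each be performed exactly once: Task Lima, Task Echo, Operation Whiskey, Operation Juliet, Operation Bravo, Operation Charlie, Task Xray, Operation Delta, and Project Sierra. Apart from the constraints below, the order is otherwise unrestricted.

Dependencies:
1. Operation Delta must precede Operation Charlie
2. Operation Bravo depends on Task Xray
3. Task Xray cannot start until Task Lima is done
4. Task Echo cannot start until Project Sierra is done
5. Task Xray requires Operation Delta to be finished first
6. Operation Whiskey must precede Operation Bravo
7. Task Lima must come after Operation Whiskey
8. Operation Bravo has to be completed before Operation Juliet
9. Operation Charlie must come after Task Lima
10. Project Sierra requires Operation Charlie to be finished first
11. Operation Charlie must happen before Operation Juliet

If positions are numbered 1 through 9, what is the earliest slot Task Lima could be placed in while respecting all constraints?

Working backwards through the constraints from Task Lima, its only required predecessor is Operation Whiskey.
With 1 mandatory predecessor, the earliest Task Lima can sit is position 1+1 = 2, and placing just that one first achieves it.

2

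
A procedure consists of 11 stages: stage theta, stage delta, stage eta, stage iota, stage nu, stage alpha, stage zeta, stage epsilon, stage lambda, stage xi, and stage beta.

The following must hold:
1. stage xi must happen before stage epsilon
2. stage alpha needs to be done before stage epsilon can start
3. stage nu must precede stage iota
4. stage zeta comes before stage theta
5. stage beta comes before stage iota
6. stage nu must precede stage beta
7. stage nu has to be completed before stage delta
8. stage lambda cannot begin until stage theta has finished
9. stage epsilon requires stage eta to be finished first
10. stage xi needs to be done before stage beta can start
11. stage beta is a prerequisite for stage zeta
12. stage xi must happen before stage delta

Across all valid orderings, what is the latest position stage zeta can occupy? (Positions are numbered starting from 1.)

9

Following every chain forward from stage zeta, the stages that must come later are stage theta, stage lambda — 2 of them.
With 2 mandatory successors out of 11 stages total, the latest slot for stage zeta is 11−2 = 9, and it's reachable by doing all non-successors before stage zeta.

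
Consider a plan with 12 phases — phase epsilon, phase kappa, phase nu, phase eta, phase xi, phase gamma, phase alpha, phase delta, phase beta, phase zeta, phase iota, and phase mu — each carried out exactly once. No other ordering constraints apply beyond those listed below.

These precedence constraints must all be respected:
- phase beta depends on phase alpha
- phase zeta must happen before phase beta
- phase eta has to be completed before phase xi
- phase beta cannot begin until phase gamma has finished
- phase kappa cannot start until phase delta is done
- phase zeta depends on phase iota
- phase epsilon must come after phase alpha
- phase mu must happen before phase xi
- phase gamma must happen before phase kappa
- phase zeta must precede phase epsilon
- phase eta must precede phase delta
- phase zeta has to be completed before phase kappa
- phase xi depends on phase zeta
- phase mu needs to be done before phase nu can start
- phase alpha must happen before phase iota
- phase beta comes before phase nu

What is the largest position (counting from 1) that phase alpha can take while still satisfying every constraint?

5

Every phase that must follow phase alpha has to come after it. Tracing all chains starting from phase alpha, those phases are: phase epsilon, phase kappa, phase nu, phase xi, phase beta, phase zeta, phase iota — 7 in total.
With 7 mandatory successors out of 12 phases total, the latest slot for phase alpha is 12−7 = 5, and it's reachable by doing all non-successors before phase alpha.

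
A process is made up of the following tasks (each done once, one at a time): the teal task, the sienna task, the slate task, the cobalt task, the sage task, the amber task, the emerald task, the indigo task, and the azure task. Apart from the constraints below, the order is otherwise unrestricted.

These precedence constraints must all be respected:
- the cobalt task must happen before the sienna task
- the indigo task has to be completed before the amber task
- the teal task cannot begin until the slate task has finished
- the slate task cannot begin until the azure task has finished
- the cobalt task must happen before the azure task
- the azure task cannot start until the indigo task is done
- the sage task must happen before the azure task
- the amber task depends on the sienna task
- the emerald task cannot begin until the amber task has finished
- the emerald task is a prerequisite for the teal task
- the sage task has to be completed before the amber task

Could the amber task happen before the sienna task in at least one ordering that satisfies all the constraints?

No

There is a dependency chain the sienna task → the amber task, so the amber task always comes after the sienna task.
Hence the amber task can never be scheduled before the sienna task.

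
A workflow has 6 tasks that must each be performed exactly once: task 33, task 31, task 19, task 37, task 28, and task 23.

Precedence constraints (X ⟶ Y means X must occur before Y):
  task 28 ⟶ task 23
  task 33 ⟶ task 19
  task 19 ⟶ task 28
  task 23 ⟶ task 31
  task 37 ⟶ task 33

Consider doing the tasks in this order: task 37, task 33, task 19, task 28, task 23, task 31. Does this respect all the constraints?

Going through the constraints one by one, each required predecessor appears earlier in the sequence than its dependent — e.g. task 37 (position 1) is before task 33 (position 2), as required.

Yes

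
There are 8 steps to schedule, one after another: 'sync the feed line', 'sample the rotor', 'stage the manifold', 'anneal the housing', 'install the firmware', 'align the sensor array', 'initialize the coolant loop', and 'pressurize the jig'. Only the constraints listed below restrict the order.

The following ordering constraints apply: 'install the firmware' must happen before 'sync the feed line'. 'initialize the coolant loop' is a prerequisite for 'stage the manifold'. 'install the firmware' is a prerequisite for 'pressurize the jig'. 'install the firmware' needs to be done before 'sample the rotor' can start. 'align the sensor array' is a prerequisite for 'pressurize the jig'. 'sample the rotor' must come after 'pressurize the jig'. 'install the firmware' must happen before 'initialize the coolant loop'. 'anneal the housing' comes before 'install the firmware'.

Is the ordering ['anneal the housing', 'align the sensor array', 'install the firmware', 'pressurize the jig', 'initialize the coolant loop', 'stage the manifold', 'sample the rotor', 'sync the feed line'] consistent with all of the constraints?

Yes

Going through the constraints one by one, each required predecessor appears earlier in the sequence than its dependent — e.g. 'install the firmware' (position 3) is before 'sync the feed line' (position 8), as required.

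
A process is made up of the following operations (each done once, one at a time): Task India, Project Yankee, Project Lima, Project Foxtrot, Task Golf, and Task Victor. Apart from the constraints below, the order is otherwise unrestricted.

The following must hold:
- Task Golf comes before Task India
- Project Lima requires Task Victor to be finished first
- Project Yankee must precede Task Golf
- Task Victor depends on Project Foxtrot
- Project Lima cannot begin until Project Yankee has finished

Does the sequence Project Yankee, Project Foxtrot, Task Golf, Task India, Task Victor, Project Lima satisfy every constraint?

Yes

Every stated constraint is respected: Project Yankee sits at position 1, ahead of Project Lima at position 6, and each of the other listed pairs likewise has the predecessor earlier in the sequence.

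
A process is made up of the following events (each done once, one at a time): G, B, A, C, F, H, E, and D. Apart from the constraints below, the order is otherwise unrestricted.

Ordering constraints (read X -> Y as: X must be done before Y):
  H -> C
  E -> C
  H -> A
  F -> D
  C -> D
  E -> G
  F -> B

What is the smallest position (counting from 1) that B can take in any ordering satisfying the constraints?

2

The only event forced before B (directly or transitively) is F.
So at minimum 1 event comes before B, putting B no earlier than position 2. That position is achievable by scheduling exactly that predecessor first.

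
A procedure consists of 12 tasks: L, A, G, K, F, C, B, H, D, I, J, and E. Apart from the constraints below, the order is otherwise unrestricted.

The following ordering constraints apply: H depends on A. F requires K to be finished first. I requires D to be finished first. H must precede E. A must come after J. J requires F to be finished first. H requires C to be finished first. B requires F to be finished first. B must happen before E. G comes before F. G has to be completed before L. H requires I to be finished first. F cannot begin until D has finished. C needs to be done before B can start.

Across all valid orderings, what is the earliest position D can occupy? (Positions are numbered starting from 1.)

No constraint forces any other task before D, so it can be placed first.

1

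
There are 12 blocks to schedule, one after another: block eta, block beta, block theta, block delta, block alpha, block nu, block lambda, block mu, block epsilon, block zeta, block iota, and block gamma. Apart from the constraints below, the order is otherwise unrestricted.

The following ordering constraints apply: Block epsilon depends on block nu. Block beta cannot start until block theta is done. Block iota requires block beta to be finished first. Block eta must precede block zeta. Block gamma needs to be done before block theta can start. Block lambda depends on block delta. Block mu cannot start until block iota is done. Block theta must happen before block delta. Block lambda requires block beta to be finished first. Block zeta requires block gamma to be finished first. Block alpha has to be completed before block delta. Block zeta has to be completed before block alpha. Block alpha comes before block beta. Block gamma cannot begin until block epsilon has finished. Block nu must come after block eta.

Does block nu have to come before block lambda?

Yes

Chaining the stated constraints: block nu → block epsilon → block gamma → block theta → block beta → block lambda.
That forces block nu before block lambda in every valid schedule.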